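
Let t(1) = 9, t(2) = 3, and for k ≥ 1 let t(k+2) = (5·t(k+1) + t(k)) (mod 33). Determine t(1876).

t(1) = 9; t(2) = 3; t(3) = 24; t(4) = 24; t(5) = 12; t(6) = 18; t(7) = 3; t(8) = 0; t(9) = 3; t(10) = 15; t(11) = 12; t(12) = 9; t(13) = 24; t(14) = 30; t(15) = 9; t(16) = 9; t(17) = 21; t(18) = 15; t(19) = 30; t(20) = 0; t(21) = 30; t(22) = 18; t(23) = 21; t(24) = 24; t(25) = 9; t(26) = 3.
The sequence repeats with period 24.
(1876 - 1) mod 24 = 3, so t(1876) = t(4) = 24.

24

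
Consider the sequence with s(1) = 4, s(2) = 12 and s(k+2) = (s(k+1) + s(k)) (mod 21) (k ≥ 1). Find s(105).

We have s(1) = 4,  s(2) = 12,  s(3) = 16,  s(4) = 7,  s(5) = 2,  s(6) = 9,  s(7) = 11,  s(8) = 20,  s(9) = 10,  s(10) = 9,  s(11) = 19,  s(12) = 7,  s(13) = 5,  s(14) = 12,  s(15) = 17,  s(16) = 8,  s(17) = 4,  s(18) = 12.
Since (s(17), s(18)) = (s(1), s(2)) = (4, 12) (two consecutive terms determine the rest), the sequence is periodic with period 16.
So s(105) = s(1 + ((105-1) mod 16)) = s(9) = 10.

10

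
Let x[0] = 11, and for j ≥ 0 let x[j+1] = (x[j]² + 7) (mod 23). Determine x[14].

We have x[0] = 11,  x[1] = 13,  x[2] = 15,  x[3] = 2,  x[4] = 11.
Since x[4] = x[0] = 11, the sequence is periodic with period 4.
So x[14] = x[0 + ((14-0) mod 4)] = x[2] = 15.

15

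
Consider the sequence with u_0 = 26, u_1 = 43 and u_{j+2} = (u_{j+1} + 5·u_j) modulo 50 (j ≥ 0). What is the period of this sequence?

Computing terms: u_0 = 26; u_1 = 43; u_2 = 23; u_3 = 38; u_4 = 3; u_5 = 43; u_6 = 8; u_7 = 23; u_8 = 13; u_9 = 28; u_{10} = 43; u_{11} = 33; u_{12} = 48; u_{13} = 13; u_{14} = 3; u_{15} = 18; u_{16} = 33; u_{17} = 23; u_{18} = 38.
Since (u_{17}, u_{18}) = (u_2, u_3) = (23, 38) (two consecutive terms determine the rest), the sequence is eventually periodic: after a pre-period of length 2 it cycles with period 15.

15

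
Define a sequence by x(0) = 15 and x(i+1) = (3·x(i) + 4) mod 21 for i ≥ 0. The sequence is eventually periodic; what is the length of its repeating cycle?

6

Listing terms: x(0) = 15,  x(1) = 7,  x(2) = 4,  x(3) = 16,  x(4) = 10,  x(5) = 13,  x(6) = 1,  x(7) = 7.
Since x(7) = x(1) = 7, the sequence is eventually periodic: after a pre-period of length 1 it cycles with period 6.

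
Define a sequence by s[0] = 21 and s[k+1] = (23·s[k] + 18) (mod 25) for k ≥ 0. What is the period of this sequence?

Computing terms: s[0] = 21; s[1] = 1; s[2] = 16; s[3] = 11; s[4] = 21.
Since s[4] = s[0] = 21, the sequence is periodic with period 4.

4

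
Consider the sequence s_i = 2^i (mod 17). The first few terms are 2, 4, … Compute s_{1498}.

4

s_1 = 2,  s_2 = 4,  s_3 = 8,  s_4 = 16,  s_5 = 15,  s_6 = 13,  s_7 = 9,  s_8 = 1,  s_9 = 2.
Since s_9 = s_1 = 2, the sequence is periodic with period 8.
(1498 - 1) mod 8 = 1, so s_{1498} = s_2 = 4.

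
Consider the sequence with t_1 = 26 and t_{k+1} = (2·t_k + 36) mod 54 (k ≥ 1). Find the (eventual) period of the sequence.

Computing terms: t_1 = 26,  t_2 = 34,  t_3 = 50,  t_4 = 28,  t_5 = 38,  t_6 = 4,  t_7 = 44,  t_8 = 16,  t_9 = 14,  t_{10} = 10,  t_{11} = 2,  t_{12} = 40,  t_{13} = 8,  t_{14} = 52,  t_{15} = 32,  t_{16} = 46,  t_{17} = 20,  t_{18} = 22,  t_{19} = 26.
The sequence repeats with period 18.

18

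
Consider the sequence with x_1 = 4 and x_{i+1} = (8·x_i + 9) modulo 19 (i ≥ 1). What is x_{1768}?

Listing terms: x_1 = 4, x_2 = 3, x_3 = 14, x_4 = 7, x_5 = 8, x_6 = 16, x_7 = 4.
The sequence repeats with period 6.
So x_{1768} = x_{1 + ((1768-1) mod 6)} = x_4 = 7.

7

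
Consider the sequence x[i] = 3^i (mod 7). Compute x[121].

3

Computing terms: x[1] = 3; x[2] = 2; x[3] = 6; x[4] = 4; x[5] = 5; x[6] = 1; x[7] = 3.
Since x[7] = x[1] = 3, the sequence is periodic with period 6.
(121 - 1) mod 6 = 0, so x[121] = x[1] = 3.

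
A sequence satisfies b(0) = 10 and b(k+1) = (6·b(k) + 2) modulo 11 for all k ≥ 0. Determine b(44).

Listing terms: b(0) = 10, b(1) = 7, b(2) = 0, b(3) = 2, b(4) = 3, b(5) = 9, b(6) = 1, b(7) = 8, b(8) = 6, b(9) = 5, b(10) = 10.
The sequence repeats with period 10.
(44 - 0) mod 10 = 4, so b(44) = b(4) = 3.

3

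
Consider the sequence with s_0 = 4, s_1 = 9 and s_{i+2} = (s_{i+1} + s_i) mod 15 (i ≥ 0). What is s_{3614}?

5

Computing terms: s_0 = 4; s_1 = 9; s_2 = 13; s_3 = 7; s_4 = 5; s_5 = 12; s_6 = 2; s_7 = 14; s_8 = 1; s_9 = 0; s_{10} = 1; s_{11} = 1; s_{12} = 2; s_{13} = 3; s_{14} = 5; s_{15} = 8; s_{16} = 13; s_{17} = 6; s_{18} = 4; s_{19} = 10; s_{20} = 14; s_{21} = 9; s_{22} = 8; s_{23} = 2; s_{24} = 10; s_{25} = 12; s_{26} = 7; s_{27} = 4; s_{28} = 11; s_{29} = 0; s_{30} = 11; s_{31} = 11; s_{32} = 7; s_{33} = 3; s_{34} = 10; s_{35} = 13; s_{36} = 8; s_{37} = 6; s_{38} = 14; s_{39} = 5; s_{40} = 4; s_{41} = 9.
The sequence repeats with period 40.
So s_{3614} = s_{0 + ((3614-0) mod 40)} = s_{14} = 5.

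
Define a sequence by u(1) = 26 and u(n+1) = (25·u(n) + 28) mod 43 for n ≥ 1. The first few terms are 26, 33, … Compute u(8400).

Listing terms: u(1) = 26, u(2) = 33, u(3) = 36, u(4) = 25, u(5) = 8, u(6) = 13, u(7) = 9, u(8) = 38, u(9) = 32, u(10) = 11, u(11) = 2, u(12) = 35, u(13) = 0, u(14) = 28, u(15) = 40, u(16) = 39, u(17) = 14, u(18) = 34, u(19) = 18, u(20) = 5, u(21) = 24, u(22) = 26.
Since u(22) = u(1) = 26, the sequence is periodic with period 21.
(8400 - 1) mod 21 = 20, so u(8400) = u(21) = 24.

24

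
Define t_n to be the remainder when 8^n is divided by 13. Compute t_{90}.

Listing terms: t_1 = 8, t_2 = 12, t_3 = 5, t_4 = 1, t_5 = 8.
The sequence repeats with period 4.
So t_{90} = t_{1 + ((90-1) mod 4)} = t_2 = 12.

12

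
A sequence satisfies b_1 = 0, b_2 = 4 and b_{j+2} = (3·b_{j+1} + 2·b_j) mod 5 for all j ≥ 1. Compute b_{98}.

We have b_1 = 0, b_2 = 4, b_3 = 2, b_4 = 4, b_5 = 1, b_6 = 1, b_7 = 0, b_8 = 2, b_9 = 1, b_{10} = 2, b_{11} = 3, b_{12} = 3, b_{13} = 0, b_{14} = 1, b_{15} = 3, b_{16} = 1, b_{17} = 4, b_{18} = 4, b_{19} = 0, b_{20} = 3, b_{21} = 4, b_{22} = 3, b_{23} = 2, b_{24} = 2, b_{25} = 0, b_{26} = 4.
The sequence repeats with period 24.
So b_{98} = b_{1 + ((98-1) mod 24)} = b_2 = 4.

4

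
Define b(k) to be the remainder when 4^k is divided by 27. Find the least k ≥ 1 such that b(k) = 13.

We have b(0) = 1, b(1) = 4, b(2) = 16, b(3) = 10, b(4) = 13, b(5) = 25, b(6) = 19, b(7) = 22, b(8) = 7, b(9) = 1.
The sequence repeats with period 9.
The value 13 first appears (with k ≥ 1) at b(4).

4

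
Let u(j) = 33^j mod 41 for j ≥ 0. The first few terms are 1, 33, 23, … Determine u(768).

We have u(0) = 1,  u(1) = 33,  u(2) = 23,  u(3) = 21,  u(4) = 37,  u(5) = 32,  u(6) = 31,  u(7) = 39,  u(8) = 16,  u(9) = 36,  u(10) = 40,  u(11) = 8,  u(12) = 18,  u(13) = 20,  u(14) = 4,  u(15) = 9,  u(16) = 10,  u(17) = 2,  u(18) = 25,  u(19) = 5,  u(20) = 1.
The sequence repeats with period 20.
So u(768) = u(0 + ((768-0) mod 20)) = u(8) = 16.

16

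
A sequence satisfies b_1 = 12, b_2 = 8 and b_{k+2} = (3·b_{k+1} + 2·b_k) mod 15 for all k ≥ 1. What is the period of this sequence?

24

We have b_1 = 12, b_2 = 8, b_3 = 3, b_4 = 10, b_5 = 6, b_6 = 8, b_7 = 6, b_8 = 4, b_9 = 9, b_{10} = 5, b_{11} = 3, b_{12} = 4, b_{13} = 3, b_{14} = 2, b_{15} = 12, b_{16} = 10, b_{17} = 9, b_{18} = 2, b_{19} = 9, b_{20} = 1, b_{21} = 6, b_{22} = 5, b_{23} = 12, b_{24} = 1, b_{25} = 12, b_{26} = 8.
Since (b_{25}, b_{26}) = (b_1, b_2) = (12, 8) (two consecutive terms determine the rest), the sequence is periodic with period 24.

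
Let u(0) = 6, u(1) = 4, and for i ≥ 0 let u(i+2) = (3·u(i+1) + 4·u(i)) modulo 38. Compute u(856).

We have u(0) = 6,  u(1) = 4,  u(2) = 36,  u(3) = 10,  u(4) = 22,  u(5) = 30,  u(6) = 26,  u(7) = 8,  u(8) = 14,  u(9) = 36,  u(10) = 12,  u(11) = 28,  u(12) = 18,  u(13) = 14,  u(14) = 0,  u(15) = 18,  u(16) = 16,  u(17) = 6,  u(18) = 6,  u(19) = 4.
Since (u(18), u(19)) = (u(0), u(1)) = (6, 4) (two consecutive terms determine the rest), the sequence is periodic with period 18.
So u(856) = u(0 + ((856-0) mod 18)) = u(10) = 12.

12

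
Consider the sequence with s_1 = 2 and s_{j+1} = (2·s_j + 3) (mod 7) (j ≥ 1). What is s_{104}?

s_1 = 2,  s_2 = 0,  s_3 = 3,  s_4 = 2.
Since s_4 = s_1 = 2, the sequence is periodic with period 3.
So s_{104} = s_{1 + ((104-1) mod 3)} = s_2 = 0.

0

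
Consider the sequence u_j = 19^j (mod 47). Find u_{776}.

Listing terms: u_0 = 1; u_1 = 19; u_2 = 32; u_3 = 44; u_4 = 37; u_5 = 45; u_6 = 9; u_7 = 30; u_8 = 6; u_9 = 20; u_{10} = 4; u_{11} = 29; u_{12} = 34; u_{13} = 35; u_{14} = 7; u_{15} = 39; u_{16} = 36; u_{17} = 26; u_{18} = 24; u_{19} = 33; u_{20} = 16; u_{21} = 22; u_{22} = 42; u_{23} = 46; u_{24} = 28; u_{25} = 15; u_{26} = 3; u_{27} = 10; u_{28} = 2; u_{29} = 38; u_{30} = 17; u_{31} = 41; u_{32} = 27; u_{33} = 43; u_{34} = 18; u_{35} = 13; u_{36} = 12; u_{37} = 40; u_{38} = 8; u_{39} = 11; u_{40} = 21; u_{41} = 23; u_{42} = 14; u_{43} = 31; u_{44} = 25; u_{45} = 5; u_{46} = 1.
Since u_{46} = u_0 = 1, the sequence is periodic with period 46.
(776 - 0) mod 46 = 40, so u_{776} = u_{40} = 21.

21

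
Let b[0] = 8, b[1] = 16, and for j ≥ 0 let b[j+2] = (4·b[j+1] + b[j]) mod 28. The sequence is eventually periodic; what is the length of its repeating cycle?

Listing terms: b[0] = 8; b[1] = 16; b[2] = 16; b[3] = 24; b[4] = 0; b[5] = 24; b[6] = 12; b[7] = 16; b[8] = 20; b[9] = 12; b[10] = 12; b[11] = 4; b[12] = 0; b[13] = 4; b[14] = 16; b[15] = 12; b[16] = 8; b[17] = 16.
Since (b[16], b[17]) = (b[0], b[1]) = (8, 16) (two consecutive terms determine the rest), the sequence is periodic with period 16.

16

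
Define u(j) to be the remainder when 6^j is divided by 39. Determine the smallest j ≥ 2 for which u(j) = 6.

u(1) = 6, u(2) = 36, u(3) = 21, u(4) = 9, u(5) = 15, u(6) = 12, u(7) = 33, u(8) = 3, u(9) = 18, u(10) = 30, u(11) = 24, u(12) = 27, u(13) = 6.
Since u(13) = u(1) = 6, the sequence is periodic with period 12.
The value 6 next appears (with j ≥ 2) at u(13).

13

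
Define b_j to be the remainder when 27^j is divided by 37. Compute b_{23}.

We have b_0 = 1, b_1 = 27, b_2 = 26, b_3 = 36, b_4 = 10, b_5 = 11, b_6 = 1.
Since b_6 = b_0 = 1, the sequence is periodic with period 6.
So b_{23} = b_{0 + ((23-0) mod 6)} = b_5 = 11.

11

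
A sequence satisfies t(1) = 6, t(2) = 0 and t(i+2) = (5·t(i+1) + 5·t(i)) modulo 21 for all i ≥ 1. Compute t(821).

18

t(1) = 6; t(2) = 0; t(3) = 9; t(4) = 3; t(5) = 18; t(6) = 0; t(7) = 6; t(8) = 9; t(9) = 12; t(10) = 0; t(11) = 18; t(12) = 6; t(13) = 15; t(14) = 0; t(15) = 12; t(16) = 18; t(17) = 3; t(18) = 0; t(19) = 15; t(20) = 12; t(21) = 9; t(22) = 0; t(23) = 3; t(24) = 15; t(25) = 6; t(26) = 0.
The sequence repeats with period 24.
So t(821) = t(1 + ((821-1) mod 24)) = t(5) = 18.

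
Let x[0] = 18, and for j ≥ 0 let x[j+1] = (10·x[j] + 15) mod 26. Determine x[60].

x[0] = 18; x[1] = 13; x[2] = 15; x[3] = 9; x[4] = 1; x[5] = 25; x[6] = 5; x[7] = 13.
Since x[7] = x[1] = 13, the sequence is eventually periodic: after a pre-period of length 1 it cycles with period 6.
For j ≥ 1, x[j] depends only on (j - 1) mod 6. (60 - 1) mod 6 = 5, so x[60] = x[6] = 5.

5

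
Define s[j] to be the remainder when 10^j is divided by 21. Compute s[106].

Listing terms: s[1] = 10,  s[2] = 16,  s[3] = 13,  s[4] = 4,  s[5] = 19,  s[6] = 1,  s[7] = 10.
Since s[7] = s[1] = 10, the sequence is periodic with period 6.
(106 - 1) mod 6 = 3, so s[106] = s[4] = 4.

4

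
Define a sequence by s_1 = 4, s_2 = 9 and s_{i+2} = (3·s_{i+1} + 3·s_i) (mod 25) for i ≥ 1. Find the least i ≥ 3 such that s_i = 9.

7

We have s_1 = 4,  s_2 = 9,  s_3 = 14,  s_4 = 19,  s_5 = 24,  s_6 = 4,  s_7 = 9.
The sequence repeats with period 5.
The value 9 next appears (with i ≥ 3) at s_7.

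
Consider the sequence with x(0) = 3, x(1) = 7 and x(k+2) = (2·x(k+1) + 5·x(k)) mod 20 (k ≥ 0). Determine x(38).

9

Listing terms: x(0) = 3, x(1) = 7, x(2) = 9, x(3) = 13, x(4) = 11, x(5) = 7, x(6) = 9.
Since (x(5), x(6)) = (x(1), x(2)) = (7, 9) (two consecutive terms determine the rest), the sequence is eventually periodic: after a pre-period of length 1 it cycles with period 4.
For k ≥ 1, x(k) depends only on (k - 1) mod 4. (38 - 1) mod 4 = 1, so x(38) = x(2) = 9.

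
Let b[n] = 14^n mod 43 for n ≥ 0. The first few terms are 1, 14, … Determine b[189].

Listing terms: b[0] = 1; b[1] = 14; b[2] = 24; b[3] = 35; b[4] = 17; b[5] = 23; b[6] = 21; b[7] = 36; b[8] = 31; b[9] = 4; b[10] = 13; b[11] = 10; b[12] = 11; b[13] = 25; b[14] = 6; b[15] = 41; b[16] = 15; b[17] = 38; b[18] = 16; b[19] = 9; b[20] = 40; b[21] = 1.
Since b[21] = b[0] = 1, the sequence is periodic with period 21.
(189 - 0) mod 21 = 0, so b[189] = b[0] = 1.

1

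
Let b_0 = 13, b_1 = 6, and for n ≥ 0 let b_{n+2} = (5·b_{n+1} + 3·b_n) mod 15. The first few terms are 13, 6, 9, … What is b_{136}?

3

b_0 = 13, b_1 = 6, b_2 = 9, b_3 = 3, b_4 = 12, b_5 = 9, b_6 = 6, b_7 = 12, b_8 = 3, b_9 = 6, b_{10} = 9.
Since (b_9, b_{10}) = (b_1, b_2) = (6, 9) (two consecutive terms determine the rest), the sequence is eventually periodic: after a pre-period of length 1 it cycles with period 8.
For n ≥ 1, b_n depends only on (n - 1) mod 8. (136 - 1) mod 8 = 7, so b_{136} = b_8 = 3.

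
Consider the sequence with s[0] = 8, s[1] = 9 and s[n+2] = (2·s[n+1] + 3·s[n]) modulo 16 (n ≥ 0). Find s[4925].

Computing terms: s[0] = 8,  s[1] = 9,  s[2] = 10,  s[3] = 15,  s[4] = 12,  s[5] = 5,  s[6] = 14,  s[7] = 11,  s[8] = 0,  s[9] = 1,  s[10] = 2,  s[11] = 7,  s[12] = 4,  s[13] = 13,  s[14] = 6,  s[15] = 3,  s[16] = 8,  s[17] = 9.
Since (s[16], s[17]) = (s[0], s[1]) = (8, 9) (two consecutive terms determine the rest), the sequence is periodic with period 16.
So s[4925] = s[0 + ((4925-0) mod 16)] = s[13] = 13.

13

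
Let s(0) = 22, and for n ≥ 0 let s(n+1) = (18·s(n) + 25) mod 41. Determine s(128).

21

s(0) = 22; s(1) = 11; s(2) = 18; s(3) = 21; s(4) = 34; s(5) = 22.
The sequence repeats with period 5.
So s(128) = s(0 + ((128-0) mod 5)) = s(3) = 21.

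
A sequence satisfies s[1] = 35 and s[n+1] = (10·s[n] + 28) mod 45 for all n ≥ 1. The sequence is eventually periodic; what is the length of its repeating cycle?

We have s[1] = 35, s[2] = 18, s[3] = 28, s[4] = 38, s[5] = 3, s[6] = 13, s[7] = 23, s[8] = 33, s[9] = 43, s[10] = 8, s[11] = 18.
Since s[11] = s[2] = 18, the sequence is eventually periodic: after a pre-period of length 1 it cycles with period 9.

9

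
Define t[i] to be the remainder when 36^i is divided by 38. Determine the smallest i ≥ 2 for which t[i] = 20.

t[1] = 36,  t[2] = 4,  t[3] = 30,  t[4] = 16,  t[5] = 6,  t[6] = 26,  t[7] = 24,  t[8] = 28,  t[9] = 20,  t[10] = 36.
Since t[10] = t[1] = 36, the sequence is periodic with period 9.
The value 20 first appears (with i ≥ 2) at t[9].

9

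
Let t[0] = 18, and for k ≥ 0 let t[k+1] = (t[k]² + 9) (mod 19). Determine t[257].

t[0] = 18,  t[1] = 10,  t[2] = 14,  t[3] = 15,  t[4] = 6,  t[5] = 7,  t[6] = 1,  t[7] = 10.
Since t[7] = t[1] = 10, the sequence is eventually periodic: after a pre-period of length 1 it cycles with period 6.
For k ≥ 1, t[k] depends only on (k - 1) mod 6. (257 - 1) mod 6 = 4, so t[257] = t[5] = 7.

7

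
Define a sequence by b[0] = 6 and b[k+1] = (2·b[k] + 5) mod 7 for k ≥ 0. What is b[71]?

We have b[0] = 6,  b[1] = 3,  b[2] = 4,  b[3] = 6.
The sequence repeats with period 3.
So b[71] = b[0 + ((71-0) mod 3)] = b[2] = 4.

4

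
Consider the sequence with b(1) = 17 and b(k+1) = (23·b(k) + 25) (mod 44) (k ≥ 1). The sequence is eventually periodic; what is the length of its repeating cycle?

22

We have b(1) = 17, b(2) = 20, b(3) = 1, b(4) = 4, b(5) = 29, b(6) = 32, b(7) = 13, b(8) = 16, b(9) = 41, b(10) = 0, b(11) = 25, b(12) = 28, b(13) = 9, b(14) = 12, b(15) = 37, b(16) = 40, b(17) = 21, b(18) = 24, b(19) = 5, b(20) = 8, b(21) = 33, b(22) = 36, b(23) = 17.
The sequence repeats with period 22.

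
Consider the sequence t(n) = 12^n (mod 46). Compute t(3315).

Computing terms: t(1) = 12, t(2) = 6, t(3) = 26, t(4) = 36, t(5) = 18, t(6) = 32, t(7) = 16, t(8) = 8, t(9) = 4, t(10) = 2, t(11) = 24, t(12) = 12.
Since t(12) = t(1) = 12, the sequence is periodic with period 11.
So t(3315) = t(1 + ((3315-1) mod 11)) = t(4) = 36.

36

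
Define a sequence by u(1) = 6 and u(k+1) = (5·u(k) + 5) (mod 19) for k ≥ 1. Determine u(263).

Listing terms: u(1) = 6; u(2) = 16; u(3) = 9; u(4) = 12; u(5) = 8; u(6) = 7; u(7) = 2; u(8) = 15; u(9) = 4; u(10) = 6.
Since u(10) = u(1) = 6, the sequence is periodic with period 9.
(263 - 1) mod 9 = 1, so u(263) = u(2) = 16.

16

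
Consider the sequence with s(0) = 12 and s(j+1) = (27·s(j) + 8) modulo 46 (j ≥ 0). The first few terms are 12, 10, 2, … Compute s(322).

s(0) = 12, s(1) = 10, s(2) = 2, s(3) = 16, s(4) = 26, s(5) = 20, s(6) = 42, s(7) = 38, s(8) = 22, s(9) = 4, s(10) = 24, s(11) = 12.
Since s(11) = s(0) = 12, the sequence is periodic with period 11.
So s(322) = s(0 + ((322-0) mod 11)) = s(3) = 16.

16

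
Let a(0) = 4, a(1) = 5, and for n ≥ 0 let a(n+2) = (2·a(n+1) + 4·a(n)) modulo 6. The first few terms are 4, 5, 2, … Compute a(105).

Computing terms: a(0) = 4; a(1) = 5; a(2) = 2; a(3) = 0; a(4) = 2; a(5) = 4; a(6) = 4; a(7) = 0; a(8) = 4; a(9) = 2; a(10) = 2; a(11) = 0.
Since (a(10), a(11)) = (a(2), a(3)) = (2, 0) (two consecutive terms determine the rest), the sequence is eventually periodic: after a pre-period of length 2 it cycles with period 8.
For n ≥ 2, a(n) depends only on (n - 2) mod 8. (105 - 2) mod 8 = 7, so a(105) = a(9) = 2.

2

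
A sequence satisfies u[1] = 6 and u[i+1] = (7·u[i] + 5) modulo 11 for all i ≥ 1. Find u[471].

6

u[1] = 6; u[2] = 3; u[3] = 4; u[4] = 0; u[5] = 5; u[6] = 7; u[7] = 10; u[8] = 9; u[9] = 2; u[10] = 8; u[11] = 6.
The sequence repeats with period 10.
So u[471] = u[1 + ((471-1) mod 10)] = u[1] = 6.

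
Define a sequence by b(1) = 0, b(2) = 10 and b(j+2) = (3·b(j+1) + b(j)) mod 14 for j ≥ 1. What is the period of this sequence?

16

Computing terms: b(1) = 0, b(2) = 10, b(3) = 2, b(4) = 2, b(5) = 8, b(6) = 12, b(7) = 2, b(8) = 4, b(9) = 0, b(10) = 4, b(11) = 12, b(12) = 12, b(13) = 6, b(14) = 2, b(15) = 12, b(16) = 10, b(17) = 0, b(18) = 10.
The sequence repeats with period 16.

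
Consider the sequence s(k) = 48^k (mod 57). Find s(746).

We have s(0) = 1,  s(1) = 48,  s(2) = 24,  s(3) = 12,  s(4) = 6,  s(5) = 3,  s(6) = 30,  s(7) = 15,  s(8) = 36,  s(9) = 18,  s(10) = 9,  s(11) = 33,  s(12) = 45,  s(13) = 51,  s(14) = 54,  s(15) = 27,  s(16) = 42,  s(17) = 21,  s(18) = 39,  s(19) = 48.
Since s(19) = s(1) = 48, the sequence is eventually periodic: after a pre-period of length 1 it cycles with period 18.
For k ≥ 1, s(k) depends only on (k - 1) mod 18. (746 - 1) mod 18 = 7, so s(746) = s(8) = 36.

36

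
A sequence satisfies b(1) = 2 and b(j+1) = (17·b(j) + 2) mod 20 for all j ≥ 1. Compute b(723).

b(1) = 2, b(2) = 16, b(3) = 14, b(4) = 0, b(5) = 2.
Since b(5) = b(1) = 2, the sequence is periodic with period 4.
So b(723) = b(1 + ((723-1) mod 4)) = b(3) = 14.

14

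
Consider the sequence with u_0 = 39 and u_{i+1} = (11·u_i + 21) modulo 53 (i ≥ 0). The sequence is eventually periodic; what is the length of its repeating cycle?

26

Computing terms: u_0 = 39; u_1 = 26; u_2 = 42; u_3 = 6; u_4 = 34; u_5 = 24; u_6 = 20; u_7 = 29; u_8 = 22; u_9 = 51; u_{10} = 52; u_{11} = 10; u_{12} = 25; u_{13} = 31; u_{14} = 44; u_{15} = 28; u_{16} = 11; u_{17} = 36; u_{18} = 46; u_{19} = 50; u_{20} = 41; u_{21} = 48; u_{22} = 19; u_{23} = 18; u_{24} = 7; u_{25} = 45; u_{26} = 39.
The sequence repeats with period 26.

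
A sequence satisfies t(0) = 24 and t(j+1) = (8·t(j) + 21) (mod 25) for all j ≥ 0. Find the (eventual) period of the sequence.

Listing terms: t(0) = 24; t(1) = 13; t(2) = 0; t(3) = 21; t(4) = 14; t(5) = 8; t(6) = 10; t(7) = 1; t(8) = 4; t(9) = 3; t(10) = 20; t(11) = 6; t(12) = 19; t(13) = 23; t(14) = 5; t(15) = 11; t(16) = 9; t(17) = 18; t(18) = 15; t(19) = 16; t(20) = 24.
The sequence repeats with period 20.

20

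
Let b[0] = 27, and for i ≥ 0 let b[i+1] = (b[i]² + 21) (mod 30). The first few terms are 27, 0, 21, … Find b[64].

We have b[0] = 27, b[1] = 0, b[2] = 21, b[3] = 12, b[4] = 15, b[5] = 6, b[6] = 27.
The sequence repeats with period 6.
(64 - 0) mod 6 = 4, so b[64] = b[4] = 15.

15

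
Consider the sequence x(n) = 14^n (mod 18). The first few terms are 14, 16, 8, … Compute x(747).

8

x(1) = 14; x(2) = 16; x(3) = 8; x(4) = 4; x(5) = 2; x(6) = 10; x(7) = 14.
The sequence repeats with period 6.
(747 - 1) mod 6 = 2, so x(747) = x(3) = 8.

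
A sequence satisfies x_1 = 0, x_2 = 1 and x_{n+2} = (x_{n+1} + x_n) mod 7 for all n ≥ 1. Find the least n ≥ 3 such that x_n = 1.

Computing terms: x_1 = 0, x_2 = 1, x_3 = 1, x_4 = 2, x_5 = 3, x_6 = 5, x_7 = 1, x_8 = 6, x_9 = 0, x_{10} = 6, x_{11} = 6, x_{12} = 5, x_{13} = 4, x_{14} = 2, x_{15} = 6, x_{16} = 1, x_{17} = 0, x_{18} = 1.
Since (x_{17}, x_{18}) = (x_1, x_2) = (0, 1) (two consecutive terms determine the rest), the sequence is periodic with period 16.
The value 1 first appears (with n ≥ 3) at x_3.

3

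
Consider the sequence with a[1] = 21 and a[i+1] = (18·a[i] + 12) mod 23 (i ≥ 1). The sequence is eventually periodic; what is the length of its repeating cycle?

Computing terms: a[1] = 21; a[2] = 22; a[3] = 17; a[4] = 19; a[5] = 9; a[6] = 13; a[7] = 16; a[8] = 1; a[9] = 7; a[10] = 0; a[11] = 12; a[12] = 21.
The sequence repeats with period 11.

11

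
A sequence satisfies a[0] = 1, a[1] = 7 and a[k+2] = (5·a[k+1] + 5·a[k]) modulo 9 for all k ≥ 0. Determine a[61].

7

We have a[0] = 1, a[1] = 7, a[2] = 4, a[3] = 1, a[4] = 7.
Since (a[3], a[4]) = (a[0], a[1]) = (1, 7) (two consecutive terms determine the rest), the sequence is periodic with period 3.
So a[61] = a[0 + ((61-0) mod 3)] = a[1] = 7.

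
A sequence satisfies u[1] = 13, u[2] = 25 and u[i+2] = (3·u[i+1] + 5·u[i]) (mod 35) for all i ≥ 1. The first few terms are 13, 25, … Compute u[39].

0

u[1] = 13; u[2] = 25; u[3] = 0; u[4] = 20; u[5] = 25; u[6] = 0.
Since (u[5], u[6]) = (u[2], u[3]) = (25, 0) (two consecutive terms determine the rest), the sequence is eventually periodic: after a pre-period of length 1 it cycles with period 3.
For i ≥ 2, u[i] depends only on (i - 2) mod 3. (39 - 2) mod 3 = 1, so u[39] = u[3] = 0.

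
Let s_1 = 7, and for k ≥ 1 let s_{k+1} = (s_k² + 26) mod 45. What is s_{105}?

Listing terms: s_1 = 7,  s_2 = 30,  s_3 = 26,  s_4 = 27,  s_5 = 35,  s_6 = 36,  s_7 = 17,  s_8 = 0,  s_9 = 26.
Since s_9 = s_3 = 26, the sequence is eventually periodic: after a pre-period of length 2 it cycles with period 6.
For k ≥ 3, s_k depends only on (k - 3) mod 6. (105 - 3) mod 6 = 0, so s_{105} = s_3 = 26.

26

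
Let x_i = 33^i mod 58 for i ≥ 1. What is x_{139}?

We have x_1 = 33; x_2 = 45; x_3 = 35; x_4 = 53; x_5 = 9; x_6 = 7; x_7 = 57; x_8 = 25; x_9 = 13; x_{10} = 23; x_{11} = 5; x_{12} = 49; x_{13} = 51; x_{14} = 1; x_{15} = 33.
The sequence repeats with period 14.
(139 - 1) mod 14 = 12, so x_{139} = x_{13} = 51.

51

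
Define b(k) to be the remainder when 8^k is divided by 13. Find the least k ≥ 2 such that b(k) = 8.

We have b(1) = 8,  b(2) = 12,  b(3) = 5,  b(4) = 1,  b(5) = 8.
The sequence repeats with period 4.
The value 8 next appears (with k ≥ 2) at b(5).

5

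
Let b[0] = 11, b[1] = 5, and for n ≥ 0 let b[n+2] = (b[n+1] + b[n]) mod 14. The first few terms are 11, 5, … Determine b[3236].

2

Listing terms: b[0] = 11; b[1] = 5; b[2] = 2; b[3] = 7; b[4] = 9; b[5] = 2; b[6] = 11; b[7] = 13; b[8] = 10; b[9] = 9; b[10] = 5; b[11] = 0; b[12] = 5; b[13] = 5; b[14] = 10; b[15] = 1; b[16] = 11; b[17] = 12; b[18] = 9; b[19] = 7; b[20] = 2; b[21] = 9; b[22] = 11; b[23] = 6; b[24] = 3; b[25] = 9; b[26] = 12; b[27] = 7; b[28] = 5; b[29] = 12; b[30] = 3; b[31] = 1; b[32] = 4; b[33] = 5; b[34] = 9; b[35] = 0; b[36] = 9; b[37] = 9; b[38] = 4; b[39] = 13; b[40] = 3; b[41] = 2; b[42] = 5; b[43] = 7; b[44] = 12; b[45] = 5; b[46] = 3; b[47] = 8; b[48] = 11; b[49] = 5.
The sequence repeats with period 48.
So b[3236] = b[0 + ((3236-0) mod 48)] = b[20] = 2.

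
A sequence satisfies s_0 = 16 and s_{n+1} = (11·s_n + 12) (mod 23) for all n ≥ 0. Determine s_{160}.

Computing terms: s_0 = 16, s_1 = 4, s_2 = 10, s_3 = 7, s_4 = 20, s_5 = 2, s_6 = 11, s_7 = 18, s_8 = 3, s_9 = 22, s_{10} = 1, s_{11} = 0, s_{12} = 12, s_{13} = 6, s_{14} = 9, s_{15} = 19, s_{16} = 14, s_{17} = 5, s_{18} = 21, s_{19} = 13, s_{20} = 17, s_{21} = 15, s_{22} = 16.
The sequence repeats with period 22.
So s_{160} = s_{0 + ((160-0) mod 22)} = s_6 = 11.

11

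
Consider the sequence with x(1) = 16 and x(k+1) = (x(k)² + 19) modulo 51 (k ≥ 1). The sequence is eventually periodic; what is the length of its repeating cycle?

We have x(1) = 16; x(2) = 20; x(3) = 11; x(4) = 38; x(5) = 35; x(6) = 20.
Since x(6) = x(2) = 20, the sequence is eventually periodic: after a pre-period of length 1 it cycles with period 4.

4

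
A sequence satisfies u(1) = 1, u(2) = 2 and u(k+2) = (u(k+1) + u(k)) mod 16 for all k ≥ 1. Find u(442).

9

Computing terms: u(1) = 1, u(2) = 2, u(3) = 3, u(4) = 5, u(5) = 8, u(6) = 13, u(7) = 5, u(8) = 2, u(9) = 7, u(10) = 9, u(11) = 0, u(12) = 9, u(13) = 9, u(14) = 2, u(15) = 11, u(16) = 13, u(17) = 8, u(18) = 5, u(19) = 13, u(20) = 2, u(21) = 15, u(22) = 1, u(23) = 0, u(24) = 1, u(25) = 1, u(26) = 2.
Since (u(25), u(26)) = (u(1), u(2)) = (1, 2) (two consecutive terms determine the rest), the sequence is periodic with period 24.
(442 - 1) mod 24 = 9, so u(442) = u(10) = 9.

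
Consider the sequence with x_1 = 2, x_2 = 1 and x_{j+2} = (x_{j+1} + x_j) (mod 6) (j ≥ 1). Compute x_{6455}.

3

Computing terms: x_1 = 2,  x_2 = 1,  x_3 = 3,  x_4 = 4,  x_5 = 1,  x_6 = 5,  x_7 = 0,  x_8 = 5,  x_9 = 5,  x_{10} = 4,  x_{11} = 3,  x_{12} = 1,  x_{13} = 4,  x_{14} = 5,  x_{15} = 3,  x_{16} = 2,  x_{17} = 5,  x_{18} = 1,  x_{19} = 0,  x_{20} = 1,  x_{21} = 1,  x_{22} = 2,  x_{23} = 3,  x_{24} = 5,  x_{25} = 2,  x_{26} = 1.
The sequence repeats with period 24.
(6455 - 1) mod 24 = 22, so x_{6455} = x_{23} = 3.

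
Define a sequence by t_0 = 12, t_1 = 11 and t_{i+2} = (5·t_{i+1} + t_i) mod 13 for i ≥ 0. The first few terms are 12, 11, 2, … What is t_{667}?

2

Listing terms: t_0 = 12, t_1 = 11, t_2 = 2, t_3 = 8, t_4 = 3, t_5 = 10, t_6 = 1, t_7 = 2, t_8 = 11, t_9 = 5, t_{10} = 10, t_{11} = 3, t_{12} = 12, t_{13} = 11.
Since (t_{12}, t_{13}) = (t_0, t_1) = (12, 11) (two consecutive terms determine the rest), the sequence is periodic with period 12.
(667 - 0) mod 12 = 7, so t_{667} = t_7 = 2.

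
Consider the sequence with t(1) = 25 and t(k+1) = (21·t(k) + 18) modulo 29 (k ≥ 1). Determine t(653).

Computing terms: t(1) = 25, t(2) = 21, t(3) = 24, t(4) = 0, t(5) = 18, t(6) = 19, t(7) = 11, t(8) = 17, t(9) = 27, t(10) = 5, t(11) = 7, t(12) = 20, t(13) = 3, t(14) = 23, t(15) = 8, t(16) = 12, t(17) = 9, t(18) = 4, t(19) = 15, t(20) = 14, t(21) = 22, t(22) = 16, t(23) = 6, t(24) = 28, t(25) = 26, t(26) = 13, t(27) = 1, t(28) = 10, t(29) = 25.
The sequence repeats with period 28.
So t(653) = t(1 + ((653-1) mod 28)) = t(9) = 27.

27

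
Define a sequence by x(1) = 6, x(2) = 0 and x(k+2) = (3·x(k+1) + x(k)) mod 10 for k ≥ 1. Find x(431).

Listing terms: x(1) = 6, x(2) = 0, x(3) = 6, x(4) = 8, x(5) = 0, x(6) = 8, x(7) = 4, x(8) = 0, x(9) = 4, x(10) = 2, x(11) = 0, x(12) = 2, x(13) = 6, x(14) = 0.
The sequence repeats with period 12.
So x(431) = x(1 + ((431-1) mod 12)) = x(11) = 0.

0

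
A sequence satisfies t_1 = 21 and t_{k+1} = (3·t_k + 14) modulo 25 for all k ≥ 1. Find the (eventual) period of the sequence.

20

t_1 = 21; t_2 = 2; t_3 = 20; t_4 = 24; t_5 = 11; t_6 = 22; t_7 = 5; t_8 = 4; t_9 = 1; t_{10} = 17; t_{11} = 15; t_{12} = 9; t_{13} = 16; t_{14} = 12; t_{15} = 0; t_{16} = 14; t_{17} = 6; t_{18} = 7; t_{19} = 10; t_{20} = 19; t_{21} = 21.
Since t_{21} = t_1 = 21, the sequence is periodic with period 20.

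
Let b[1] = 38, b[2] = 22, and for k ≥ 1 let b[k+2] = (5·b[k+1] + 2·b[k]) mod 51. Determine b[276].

b[1] = 38, b[2] = 22, b[3] = 33, b[4] = 5, b[5] = 40, b[6] = 6, b[7] = 8, b[8] = 1, b[9] = 21, b[10] = 5, b[11] = 16, b[12] = 39, b[13] = 23, b[14] = 40, b[15] = 42, b[16] = 35, b[17] = 4, b[18] = 39, b[19] = 50, b[20] = 22, b[21] = 6, b[22] = 23, b[23] = 25, b[24] = 18, b[25] = 38, b[26] = 22.
The sequence repeats with period 24.
(276 - 1) mod 24 = 11, so b[276] = b[12] = 39.

39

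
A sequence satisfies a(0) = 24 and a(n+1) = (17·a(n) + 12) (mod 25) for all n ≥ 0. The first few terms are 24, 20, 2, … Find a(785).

10

We have a(0) = 24, a(1) = 20, a(2) = 2, a(3) = 21, a(4) = 19, a(5) = 10, a(6) = 7, a(7) = 6, a(8) = 14, a(9) = 0, a(10) = 12, a(11) = 16, a(12) = 9, a(13) = 15, a(14) = 17, a(15) = 1, a(16) = 4, a(17) = 5, a(18) = 22, a(19) = 11, a(20) = 24.
Since a(20) = a(0) = 24, the sequence is periodic with period 20.
So a(785) = a(0 + ((785-0) mod 20)) = a(5) = 10.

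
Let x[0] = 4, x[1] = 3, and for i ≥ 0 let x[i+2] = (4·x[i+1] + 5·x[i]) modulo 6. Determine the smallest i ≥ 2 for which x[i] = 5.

We have x[0] = 4,  x[1] = 3,  x[2] = 2,  x[3] = 5,  x[4] = 0,  x[5] = 1,  x[6] = 4,  x[7] = 3.
Since (x[6], x[7]) = (x[0], x[1]) = (4, 3) (two consecutive terms determine the rest), the sequence is periodic with period 6.
The value 5 first appears (with i ≥ 2) at x[3].

3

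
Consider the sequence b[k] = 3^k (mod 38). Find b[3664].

35

b[1] = 3,  b[2] = 9,  b[3] = 27,  b[4] = 5,  b[5] = 15,  b[6] = 7,  b[7] = 21,  b[8] = 25,  b[9] = 37,  b[10] = 35,  b[11] = 29,  b[12] = 11,  b[13] = 33,  b[14] = 23,  b[15] = 31,  b[16] = 17,  b[17] = 13,  b[18] = 1,  b[19] = 3.
The sequence repeats with period 18.
So b[3664] = b[1 + ((3664-1) mod 18)] = b[10] = 35.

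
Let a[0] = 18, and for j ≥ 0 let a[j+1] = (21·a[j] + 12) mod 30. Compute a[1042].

12

We have a[0] = 18, a[1] = 0, a[2] = 12, a[3] = 24, a[4] = 6, a[5] = 18.
The sequence repeats with period 5.
(1042 - 0) mod 5 = 2, so a[1042] = a[2] = 12.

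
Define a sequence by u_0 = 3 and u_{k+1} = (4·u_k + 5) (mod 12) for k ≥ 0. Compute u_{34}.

We have u_0 = 3; u_1 = 5; u_2 = 1; u_3 = 9; u_4 = 5.
Since u_4 = u_1 = 5, the sequence is eventually periodic: after a pre-period of length 1 it cycles with period 3.
For k ≥ 1, u_k depends only on (k - 1) mod 3. (34 - 1) mod 3 = 0, so u_{34} = u_1 = 5.

5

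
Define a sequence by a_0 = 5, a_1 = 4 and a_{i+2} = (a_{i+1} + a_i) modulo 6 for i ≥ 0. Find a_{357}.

5

a_0 = 5; a_1 = 4; a_2 = 3; a_3 = 1; a_4 = 4; a_5 = 5; a_6 = 3; a_7 = 2; a_8 = 5; a_9 = 1; a_{10} = 0; a_{11} = 1; a_{12} = 1; a_{13} = 2; a_{14} = 3; a_{15} = 5; a_{16} = 2; a_{17} = 1; a_{18} = 3; a_{19} = 4; a_{20} = 1; a_{21} = 5; a_{22} = 0; a_{23} = 5; a_{24} = 5; a_{25} = 4.
The sequence repeats with period 24.
(357 - 0) mod 24 = 21, so a_{357} = a_{21} = 5.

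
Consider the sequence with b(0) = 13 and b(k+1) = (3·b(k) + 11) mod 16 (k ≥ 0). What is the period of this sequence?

Listing terms: b(0) = 13; b(1) = 2; b(2) = 1; b(3) = 14; b(4) = 5; b(5) = 10; b(6) = 9; b(7) = 6; b(8) = 13.
Since b(8) = b(0) = 13, the sequence is periodic with period 8.

8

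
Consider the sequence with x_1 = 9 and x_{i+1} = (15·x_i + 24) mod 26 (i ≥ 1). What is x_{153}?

Listing terms: x_1 = 9, x_2 = 3, x_3 = 17, x_4 = 19, x_5 = 23, x_6 = 5, x_7 = 21, x_8 = 1, x_9 = 13, x_{10} = 11, x_{11} = 7, x_{12} = 25, x_{13} = 9.
The sequence repeats with period 12.
So x_{153} = x_{1 + ((153-1) mod 12)} = x_9 = 13.

13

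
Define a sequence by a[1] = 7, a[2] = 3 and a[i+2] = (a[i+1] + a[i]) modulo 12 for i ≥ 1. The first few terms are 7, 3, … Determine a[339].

We have a[1] = 7; a[2] = 3; a[3] = 10; a[4] = 1; a[5] = 11; a[6] = 0; a[7] = 11; a[8] = 11; a[9] = 10; a[10] = 9; a[11] = 7; a[12] = 4; a[13] = 11; a[14] = 3; a[15] = 2; a[16] = 5; a[17] = 7; a[18] = 0; a[19] = 7; a[20] = 7; a[21] = 2; a[22] = 9; a[23] = 11; a[24] = 8; a[25] = 7; a[26] = 3.
The sequence repeats with period 24.
So a[339] = a[1 + ((339-1) mod 24)] = a[3] = 10.

10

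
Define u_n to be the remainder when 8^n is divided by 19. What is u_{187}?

8

Computing terms: u_1 = 8; u_2 = 7; u_3 = 18; u_4 = 11; u_5 = 12; u_6 = 1; u_7 = 8.
The sequence repeats with period 6.
So u_{187} = u_{1 + ((187-1) mod 6)} = u_1 = 8.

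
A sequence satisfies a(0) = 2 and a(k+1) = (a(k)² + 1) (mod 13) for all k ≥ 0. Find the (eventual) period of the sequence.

We have a(0) = 2,  a(1) = 5,  a(2) = 0,  a(3) = 1,  a(4) = 2.
The sequence repeats with period 4.

4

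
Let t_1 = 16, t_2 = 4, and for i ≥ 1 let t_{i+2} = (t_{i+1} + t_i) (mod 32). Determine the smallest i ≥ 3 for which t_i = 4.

Listing terms: t_1 = 16, t_2 = 4, t_3 = 20, t_4 = 24, t_5 = 12, t_6 = 4, t_7 = 16, t_8 = 20, t_9 = 4, t_{10} = 24, t_{11} = 28, t_{12} = 20, t_{13} = 16, t_{14} = 4.
The sequence repeats with period 12.
The value 4 first appears (with i ≥ 3) at t_6.

6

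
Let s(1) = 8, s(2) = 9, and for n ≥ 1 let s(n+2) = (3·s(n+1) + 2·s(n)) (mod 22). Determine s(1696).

3

s(1) = 8,  s(2) = 9,  s(3) = 21,  s(4) = 15,  s(5) = 21,  s(6) = 5,  s(7) = 13,  s(8) = 5,  s(9) = 19,  s(10) = 1,  s(11) = 19,  s(12) = 15,  s(13) = 17,  s(14) = 15,  s(15) = 13,  s(16) = 3,  s(17) = 13,  s(18) = 1,  s(19) = 7,  s(20) = 1,  s(21) = 17,  s(22) = 9,  s(23) = 17,  s(24) = 3,  s(25) = 21,  s(26) = 3,  s(27) = 7,  s(28) = 5,  s(29) = 7,  s(30) = 9,  s(31) = 19,  s(32) = 9,  s(33) = 21.
Since (s(32), s(33)) = (s(2), s(3)) = (9, 21) (two consecutive terms determine the rest), the sequence is eventually periodic: after a pre-period of length 1 it cycles with period 30.
For n ≥ 2, s(n) depends only on (n - 2) mod 30. (1696 - 2) mod 30 = 14, so s(1696) = s(16) = 3.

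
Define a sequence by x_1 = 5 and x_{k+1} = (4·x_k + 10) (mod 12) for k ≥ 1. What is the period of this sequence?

3

We have x_1 = 5,  x_2 = 6,  x_3 = 10,  x_4 = 2,  x_5 = 6.
Since x_5 = x_2 = 6, the sequence is eventually periodic: after a pre-period of length 1 it cycles with period 3.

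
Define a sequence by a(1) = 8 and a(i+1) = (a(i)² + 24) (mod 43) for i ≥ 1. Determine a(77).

19

We have a(1) = 8; a(2) = 2; a(3) = 28; a(4) = 34; a(5) = 19; a(6) = 41; a(7) = 28.
Since a(7) = a(3) = 28, the sequence is eventually periodic: after a pre-period of length 2 it cycles with period 4.
For i ≥ 3, a(i) depends only on (i - 3) mod 4. (77 - 3) mod 4 = 2, so a(77) = a(5) = 19.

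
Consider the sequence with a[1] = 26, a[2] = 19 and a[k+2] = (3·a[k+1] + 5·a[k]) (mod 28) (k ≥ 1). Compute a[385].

26

Listing terms: a[1] = 26,  a[2] = 19,  a[3] = 19,  a[4] = 12,  a[5] = 19,  a[6] = 5,  a[7] = 26,  a[8] = 19.
Since (a[7], a[8]) = (a[1], a[2]) = (26, 19) (two consecutive terms determine the rest), the sequence is periodic with period 6.
So a[385] = a[1 + ((385-1) mod 6)] = a[1] = 26.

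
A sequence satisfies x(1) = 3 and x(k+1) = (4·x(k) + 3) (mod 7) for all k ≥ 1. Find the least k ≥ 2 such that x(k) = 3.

4

Listing terms: x(1) = 3,  x(2) = 1,  x(3) = 0,  x(4) = 3.
The sequence repeats with period 3.
The value 3 next appears (with k ≥ 2) at x(4).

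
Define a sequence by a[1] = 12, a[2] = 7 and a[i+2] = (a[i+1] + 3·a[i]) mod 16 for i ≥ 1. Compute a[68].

Computing terms: a[1] = 12; a[2] = 7; a[3] = 11; a[4] = 0; a[5] = 1; a[6] = 1; a[7] = 4; a[8] = 7; a[9] = 3; a[10] = 8; a[11] = 1; a[12] = 9; a[13] = 12; a[14] = 7.
Since (a[13], a[14]) = (a[1], a[2]) = (12, 7) (two consecutive terms determine the rest), the sequence is periodic with period 12.
(68 - 1) mod 12 = 7, so a[68] = a[8] = 7.

7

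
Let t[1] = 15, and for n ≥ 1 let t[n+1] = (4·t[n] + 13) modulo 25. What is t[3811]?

Listing terms: t[1] = 15, t[2] = 23, t[3] = 5, t[4] = 8, t[5] = 20, t[6] = 18, t[7] = 10, t[8] = 3, t[9] = 0, t[10] = 13, t[11] = 15.
Since t[11] = t[1] = 15, the sequence is periodic with period 10.
(3811 - 1) mod 10 = 0, so t[3811] = t[1] = 15.

15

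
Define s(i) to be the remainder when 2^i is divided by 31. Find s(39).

16

Listing terms: s(0) = 1; s(1) = 2; s(2) = 4; s(3) = 8; s(4) = 16; s(5) = 1.
The sequence repeats with period 5.
So s(39) = s(0 + ((39-0) mod 5)) = s(4) = 16.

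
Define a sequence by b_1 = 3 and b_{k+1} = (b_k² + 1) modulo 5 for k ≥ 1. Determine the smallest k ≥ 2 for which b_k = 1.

3

b_1 = 3; b_2 = 0; b_3 = 1; b_4 = 2; b_5 = 0.
Since b_5 = b_2 = 0, the sequence is eventually periodic: after a pre-period of length 1 it cycles with period 3.
The value 1 first appears (with k ≥ 2) at b_3.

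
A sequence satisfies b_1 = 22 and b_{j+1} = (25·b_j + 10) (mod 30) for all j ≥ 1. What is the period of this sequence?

3

Listing terms: b_1 = 22; b_2 = 20; b_3 = 0; b_4 = 10; b_5 = 20.
Since b_5 = b_2 = 20, the sequence is eventually periodic: after a pre-period of length 1 it cycles with period 3.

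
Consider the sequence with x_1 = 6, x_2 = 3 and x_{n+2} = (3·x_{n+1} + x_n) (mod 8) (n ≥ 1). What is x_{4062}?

Computing terms: x_1 = 6,  x_2 = 3,  x_3 = 7,  x_4 = 0,  x_5 = 7,  x_6 = 5,  x_7 = 6,  x_8 = 7,  x_9 = 3,  x_{10} = 0,  x_{11} = 3,  x_{12} = 1,  x_{13} = 6,  x_{14} = 3.
The sequence repeats with period 12.
(4062 - 1) mod 12 = 5, so x_{4062} = x_6 = 5.

5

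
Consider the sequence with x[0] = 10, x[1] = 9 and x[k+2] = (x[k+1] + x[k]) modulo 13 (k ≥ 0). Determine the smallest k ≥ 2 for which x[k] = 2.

Listing terms: x[0] = 10; x[1] = 9; x[2] = 6; x[3] = 2; x[4] = 8; x[5] = 10; x[6] = 5; x[7] = 2; x[8] = 7; x[9] = 9; x[10] = 3; x[11] = 12; x[12] = 2; x[13] = 1; x[14] = 3; x[15] = 4; x[16] = 7; x[17] = 11; x[18] = 5; x[19] = 3; x[20] = 8; x[21] = 11; x[22] = 6; x[23] = 4; x[24] = 10; x[25] = 1; x[26] = 11; x[27] = 12; x[28] = 10; x[29] = 9.
The sequence repeats with period 28.
The value 2 first appears (with k ≥ 2) at x[3].

3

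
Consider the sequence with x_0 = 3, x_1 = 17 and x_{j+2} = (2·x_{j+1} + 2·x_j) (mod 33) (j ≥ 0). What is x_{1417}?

26

Computing terms: x_0 = 3; x_1 = 17; x_2 = 7; x_3 = 15; x_4 = 11; x_5 = 19; x_6 = 27; x_7 = 26; x_8 = 7; x_9 = 0; x_{10} = 14; x_{11} = 28; x_{12} = 18; x_{13} = 26; x_{14} = 22; x_{15} = 30; x_{16} = 5; x_{17} = 4; x_{18} = 18; x_{19} = 11; x_{20} = 25; x_{21} = 6; x_{22} = 29; x_{23} = 4; x_{24} = 0; x_{25} = 8; x_{26} = 16; x_{27} = 15; x_{28} = 29; x_{29} = 22; x_{30} = 3; x_{31} = 17.
Since (x_{30}, x_{31}) = (x_0, x_1) = (3, 17) (two consecutive terms determine the rest), the sequence is periodic with period 30.
(1417 - 0) mod 30 = 7, so x_{1417} = x_7 = 26.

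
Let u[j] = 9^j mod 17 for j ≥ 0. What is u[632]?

1

u[0] = 1,  u[1] = 9,  u[2] = 13,  u[3] = 15,  u[4] = 16,  u[5] = 8,  u[6] = 4,  u[7] = 2,  u[8] = 1.
The sequence repeats with period 8.
So u[632] = u[0 + ((632-0) mod 8)] = u[0] = 1.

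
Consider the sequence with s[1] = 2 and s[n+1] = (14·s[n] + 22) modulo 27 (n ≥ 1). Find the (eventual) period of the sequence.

Computing terms: s[1] = 2,  s[2] = 23,  s[3] = 20,  s[4] = 5,  s[5] = 11,  s[6] = 14,  s[7] = 2.
Since s[7] = s[1] = 2, the sequence is periodic with period 6.

6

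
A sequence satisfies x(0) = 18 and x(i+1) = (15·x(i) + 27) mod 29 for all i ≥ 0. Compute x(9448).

Listing terms: x(0) = 18, x(1) = 7, x(2) = 16, x(3) = 6, x(4) = 1, x(5) = 13, x(6) = 19, x(7) = 22, x(8) = 9, x(9) = 17, x(10) = 21, x(11) = 23, x(12) = 24, x(13) = 10, x(14) = 3, x(15) = 14, x(16) = 5, x(17) = 15, x(18) = 20, x(19) = 8, x(20) = 2, x(21) = 28, x(22) = 12, x(23) = 4, x(24) = 0, x(25) = 27, x(26) = 26, x(27) = 11, x(28) = 18.
Since x(28) = x(0) = 18, the sequence is periodic with period 28.
So x(9448) = x(0 + ((9448-0) mod 28)) = x(12) = 24.

24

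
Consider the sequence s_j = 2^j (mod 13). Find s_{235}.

We have s_1 = 2,  s_2 = 4,  s_3 = 8,  s_4 = 3,  s_5 = 6,  s_6 = 12,  s_7 = 11,  s_8 = 9,  s_9 = 5,  s_{10} = 10,  s_{11} = 7,  s_{12} = 1,  s_{13} = 2.
Since s_{13} = s_1 = 2, the sequence is periodic with period 12.
(235 - 1) mod 12 = 6, so s_{235} = s_7 = 11.

11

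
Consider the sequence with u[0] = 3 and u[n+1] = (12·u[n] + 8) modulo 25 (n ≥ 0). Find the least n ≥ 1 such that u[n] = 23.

8

We have u[0] = 3; u[1] = 19; u[2] = 11; u[3] = 15; u[4] = 13; u[5] = 14; u[6] = 1; u[7] = 20; u[8] = 23; u[9] = 9; u[10] = 16; u[11] = 0; u[12] = 8; u[13] = 4; u[14] = 6; u[15] = 5; u[16] = 18; u[17] = 24; u[18] = 21; u[19] = 10; u[20] = 3.
Since u[20] = u[0] = 3, the sequence is periodic with period 20.
The value 23 first appears (with n ≥ 1) at u[8].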